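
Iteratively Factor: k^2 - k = (k)*(k - 1)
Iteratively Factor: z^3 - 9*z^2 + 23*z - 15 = (z - 1)*(z^2 - 8*z + 15) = (z - 5)*(z - 1)*(z - 3)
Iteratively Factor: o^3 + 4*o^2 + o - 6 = (o + 2)*(o^2 + 2*o - 3) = (o + 2)*(o + 3)*(o - 1)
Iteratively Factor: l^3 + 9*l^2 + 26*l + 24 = (l + 2)*(l^2 + 7*l + 12) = (l + 2)*(l + 3)*(l + 4)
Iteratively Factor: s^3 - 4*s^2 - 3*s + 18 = (s + 2)*(s^2 - 6*s + 9) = (s - 3)*(s + 2)*(s - 3)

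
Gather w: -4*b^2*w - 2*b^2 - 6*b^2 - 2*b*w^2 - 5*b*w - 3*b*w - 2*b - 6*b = -8*b^2 - 2*b*w^2 - 8*b + w*(-4*b^2 - 8*b)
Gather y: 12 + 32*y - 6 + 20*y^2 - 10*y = 20*y^2 + 22*y + 6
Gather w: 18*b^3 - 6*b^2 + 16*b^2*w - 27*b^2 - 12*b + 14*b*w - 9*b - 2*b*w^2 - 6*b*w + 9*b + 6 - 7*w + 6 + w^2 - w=18*b^3 - 33*b^2 - 12*b + w^2*(1 - 2*b) + w*(16*b^2 + 8*b - 8) + 12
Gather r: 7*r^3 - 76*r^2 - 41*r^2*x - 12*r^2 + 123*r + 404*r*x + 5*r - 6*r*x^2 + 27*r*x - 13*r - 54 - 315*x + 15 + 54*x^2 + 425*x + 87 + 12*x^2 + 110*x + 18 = 7*r^3 + r^2*(-41*x - 88) + r*(-6*x^2 + 431*x + 115) + 66*x^2 + 220*x + 66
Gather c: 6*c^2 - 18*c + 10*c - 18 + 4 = 6*c^2 - 8*c - 14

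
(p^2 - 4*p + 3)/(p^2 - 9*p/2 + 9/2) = 2*(p - 1)/(2*p - 3)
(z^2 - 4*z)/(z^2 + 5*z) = (z - 4)/(z + 5)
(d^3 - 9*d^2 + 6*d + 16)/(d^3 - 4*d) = (d^2 - 7*d - 8)/(d*(d + 2))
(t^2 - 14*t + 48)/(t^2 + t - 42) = (t - 8)/(t + 7)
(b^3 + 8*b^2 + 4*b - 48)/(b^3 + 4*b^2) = 1 + 4/b - 12/b^2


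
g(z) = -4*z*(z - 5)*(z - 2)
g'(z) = -4*z*(z - 5) - 4*z*(z - 2) - 4*(z - 5)*(z - 2)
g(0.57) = -14.44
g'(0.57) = -11.98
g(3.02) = 24.40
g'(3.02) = 19.68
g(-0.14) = 6.16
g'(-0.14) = -48.08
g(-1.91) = 206.42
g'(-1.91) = -190.74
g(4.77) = 12.16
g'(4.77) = -45.91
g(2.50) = 12.50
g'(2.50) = 25.00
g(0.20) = -6.91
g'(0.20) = -29.28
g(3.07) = 25.36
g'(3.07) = 18.82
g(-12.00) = 11424.00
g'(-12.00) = -2440.00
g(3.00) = 24.00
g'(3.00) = 20.00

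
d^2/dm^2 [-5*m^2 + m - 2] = -10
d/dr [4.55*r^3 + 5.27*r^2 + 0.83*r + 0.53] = 13.65*r^2 + 10.54*r + 0.83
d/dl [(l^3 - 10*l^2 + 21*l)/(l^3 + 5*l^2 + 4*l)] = (15*l^2 - 34*l - 145)/(l^4 + 10*l^3 + 33*l^2 + 40*l + 16)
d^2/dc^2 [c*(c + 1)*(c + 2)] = 6*c + 6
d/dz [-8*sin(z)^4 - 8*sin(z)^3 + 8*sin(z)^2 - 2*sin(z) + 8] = 2*(-16*sin(z)^3 - 12*sin(z)^2 + 8*sin(z) - 1)*cos(z)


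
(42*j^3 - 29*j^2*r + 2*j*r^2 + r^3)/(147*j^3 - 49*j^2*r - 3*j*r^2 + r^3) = (-2*j + r)/(-7*j + r)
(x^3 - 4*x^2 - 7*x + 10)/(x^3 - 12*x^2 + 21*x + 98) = (x^2 - 6*x + 5)/(x^2 - 14*x + 49)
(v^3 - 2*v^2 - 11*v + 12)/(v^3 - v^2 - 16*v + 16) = (v + 3)/(v + 4)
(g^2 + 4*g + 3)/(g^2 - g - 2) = (g + 3)/(g - 2)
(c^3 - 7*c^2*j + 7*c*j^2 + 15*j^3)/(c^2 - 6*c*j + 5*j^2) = (c^2 - 2*c*j - 3*j^2)/(c - j)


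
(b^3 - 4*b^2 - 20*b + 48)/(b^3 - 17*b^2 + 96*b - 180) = (b^2 + 2*b - 8)/(b^2 - 11*b + 30)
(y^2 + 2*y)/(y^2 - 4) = y/(y - 2)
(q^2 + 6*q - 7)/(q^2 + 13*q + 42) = (q - 1)/(q + 6)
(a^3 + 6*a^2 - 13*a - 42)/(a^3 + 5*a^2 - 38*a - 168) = (a^2 - a - 6)/(a^2 - 2*a - 24)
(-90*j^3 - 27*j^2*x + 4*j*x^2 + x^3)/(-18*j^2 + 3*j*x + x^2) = (-15*j^2 - 2*j*x + x^2)/(-3*j + x)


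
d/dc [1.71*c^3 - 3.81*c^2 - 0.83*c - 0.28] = 5.13*c^2 - 7.62*c - 0.83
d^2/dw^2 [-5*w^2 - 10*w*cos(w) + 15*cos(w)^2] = 10*w*cos(w) + 60*sin(w)^2 + 20*sin(w) - 40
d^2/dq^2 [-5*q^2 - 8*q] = -10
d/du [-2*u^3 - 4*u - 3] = -6*u^2 - 4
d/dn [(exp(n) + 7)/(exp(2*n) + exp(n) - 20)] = (-(exp(n) + 7)*(2*exp(n) + 1) + exp(2*n) + exp(n) - 20)*exp(n)/(exp(2*n) + exp(n) - 20)^2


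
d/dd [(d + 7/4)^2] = 2*d + 7/2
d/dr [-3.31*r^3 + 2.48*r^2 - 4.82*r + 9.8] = -9.93*r^2 + 4.96*r - 4.82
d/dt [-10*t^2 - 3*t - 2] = -20*t - 3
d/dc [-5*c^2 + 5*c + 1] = 5 - 10*c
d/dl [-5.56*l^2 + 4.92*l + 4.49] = 4.92 - 11.12*l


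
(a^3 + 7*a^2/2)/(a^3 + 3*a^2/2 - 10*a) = a*(2*a + 7)/(2*a^2 + 3*a - 20)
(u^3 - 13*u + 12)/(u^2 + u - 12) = u - 1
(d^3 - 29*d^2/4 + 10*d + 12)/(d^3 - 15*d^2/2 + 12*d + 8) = (4*d + 3)/(2*(2*d + 1))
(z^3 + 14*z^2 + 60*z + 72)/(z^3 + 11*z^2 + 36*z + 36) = (z + 6)/(z + 3)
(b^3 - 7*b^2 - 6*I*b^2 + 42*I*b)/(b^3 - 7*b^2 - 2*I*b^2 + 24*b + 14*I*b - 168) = b/(b + 4*I)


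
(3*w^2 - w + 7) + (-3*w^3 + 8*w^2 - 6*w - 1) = -3*w^3 + 11*w^2 - 7*w + 6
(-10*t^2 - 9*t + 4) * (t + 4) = -10*t^3 - 49*t^2 - 32*t + 16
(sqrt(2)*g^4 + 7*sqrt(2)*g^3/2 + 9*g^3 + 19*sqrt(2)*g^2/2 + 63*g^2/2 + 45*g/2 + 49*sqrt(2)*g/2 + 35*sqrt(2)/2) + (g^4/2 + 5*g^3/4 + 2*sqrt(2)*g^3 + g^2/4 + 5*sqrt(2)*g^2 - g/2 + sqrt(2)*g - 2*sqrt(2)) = g^4/2 + sqrt(2)*g^4 + 11*sqrt(2)*g^3/2 + 41*g^3/4 + 29*sqrt(2)*g^2/2 + 127*g^2/4 + 22*g + 51*sqrt(2)*g/2 + 31*sqrt(2)/2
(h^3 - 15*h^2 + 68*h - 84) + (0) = h^3 - 15*h^2 + 68*h - 84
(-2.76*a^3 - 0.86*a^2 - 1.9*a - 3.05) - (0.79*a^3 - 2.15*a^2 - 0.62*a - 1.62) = -3.55*a^3 + 1.29*a^2 - 1.28*a - 1.43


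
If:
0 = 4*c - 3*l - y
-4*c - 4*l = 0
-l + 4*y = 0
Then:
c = 0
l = 0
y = 0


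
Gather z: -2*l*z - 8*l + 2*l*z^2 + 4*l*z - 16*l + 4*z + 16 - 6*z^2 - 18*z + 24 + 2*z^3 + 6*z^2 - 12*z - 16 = 2*l*z^2 - 24*l + 2*z^3 + z*(2*l - 26) + 24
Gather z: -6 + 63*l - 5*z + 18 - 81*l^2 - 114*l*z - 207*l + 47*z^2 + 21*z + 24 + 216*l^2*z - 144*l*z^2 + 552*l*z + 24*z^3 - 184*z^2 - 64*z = -81*l^2 - 144*l + 24*z^3 + z^2*(-144*l - 137) + z*(216*l^2 + 438*l - 48) + 36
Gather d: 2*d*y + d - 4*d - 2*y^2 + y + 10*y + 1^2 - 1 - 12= d*(2*y - 3) - 2*y^2 + 11*y - 12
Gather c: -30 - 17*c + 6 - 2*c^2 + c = -2*c^2 - 16*c - 24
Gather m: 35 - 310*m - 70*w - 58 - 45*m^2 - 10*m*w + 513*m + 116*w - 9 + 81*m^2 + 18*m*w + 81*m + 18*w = 36*m^2 + m*(8*w + 284) + 64*w - 32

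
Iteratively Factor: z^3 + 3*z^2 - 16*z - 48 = (z + 4)*(z^2 - z - 12) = (z + 3)*(z + 4)*(z - 4)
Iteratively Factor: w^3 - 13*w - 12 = (w + 3)*(w^2 - 3*w - 4) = (w + 1)*(w + 3)*(w - 4)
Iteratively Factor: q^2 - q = (q)*(q - 1)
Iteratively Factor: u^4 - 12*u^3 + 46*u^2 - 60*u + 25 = (u - 5)*(u^3 - 7*u^2 + 11*u - 5) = (u - 5)^2*(u^2 - 2*u + 1) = (u - 5)^2*(u - 1)*(u - 1)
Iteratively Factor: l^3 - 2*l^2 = (l - 2)*(l^2) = l*(l - 2)*(l)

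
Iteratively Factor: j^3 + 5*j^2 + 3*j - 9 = (j - 1)*(j^2 + 6*j + 9) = (j - 1)*(j + 3)*(j + 3)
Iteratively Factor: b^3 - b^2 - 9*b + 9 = (b - 1)*(b^2 - 9) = (b - 3)*(b - 1)*(b + 3)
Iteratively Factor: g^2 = (g)*(g)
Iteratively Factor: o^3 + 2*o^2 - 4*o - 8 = (o + 2)*(o^2 - 4) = (o + 2)^2*(o - 2)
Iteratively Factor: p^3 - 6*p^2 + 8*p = (p)*(p^2 - 6*p + 8) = p*(p - 4)*(p - 2)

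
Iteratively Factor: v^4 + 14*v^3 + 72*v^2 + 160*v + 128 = (v + 4)*(v^3 + 10*v^2 + 32*v + 32) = (v + 4)^2*(v^2 + 6*v + 8) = (v + 2)*(v + 4)^2*(v + 4)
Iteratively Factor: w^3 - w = (w + 1)*(w^2 - w) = (w - 1)*(w + 1)*(w)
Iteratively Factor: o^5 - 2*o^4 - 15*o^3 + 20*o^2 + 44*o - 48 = (o + 3)*(o^4 - 5*o^3 + 20*o - 16) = (o - 2)*(o + 3)*(o^3 - 3*o^2 - 6*o + 8) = (o - 2)*(o - 1)*(o + 3)*(o^2 - 2*o - 8) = (o - 2)*(o - 1)*(o + 2)*(o + 3)*(o - 4)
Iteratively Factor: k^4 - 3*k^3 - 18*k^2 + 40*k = (k + 4)*(k^3 - 7*k^2 + 10*k) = (k - 5)*(k + 4)*(k^2 - 2*k) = (k - 5)*(k - 2)*(k + 4)*(k)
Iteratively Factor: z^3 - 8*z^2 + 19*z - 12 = (z - 4)*(z^2 - 4*z + 3) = (z - 4)*(z - 3)*(z - 1)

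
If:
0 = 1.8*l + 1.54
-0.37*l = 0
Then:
No Solution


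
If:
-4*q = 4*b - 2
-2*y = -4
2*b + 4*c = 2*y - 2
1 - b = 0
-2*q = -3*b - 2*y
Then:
No Solution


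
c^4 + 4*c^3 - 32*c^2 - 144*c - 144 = (c - 6)*(c + 2)^2*(c + 6)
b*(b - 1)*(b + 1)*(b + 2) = b^4 + 2*b^3 - b^2 - 2*b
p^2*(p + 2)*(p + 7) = p^4 + 9*p^3 + 14*p^2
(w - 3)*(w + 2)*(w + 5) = w^3 + 4*w^2 - 11*w - 30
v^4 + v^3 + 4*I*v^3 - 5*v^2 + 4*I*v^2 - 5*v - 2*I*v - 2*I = (v + 1)*(v + I)^2*(v + 2*I)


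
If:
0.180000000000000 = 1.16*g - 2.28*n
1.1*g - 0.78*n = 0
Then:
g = -0.09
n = -0.12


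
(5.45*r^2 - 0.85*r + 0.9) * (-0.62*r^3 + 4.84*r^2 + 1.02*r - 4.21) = -3.379*r^5 + 26.905*r^4 + 0.887*r^3 - 19.4555*r^2 + 4.4965*r - 3.789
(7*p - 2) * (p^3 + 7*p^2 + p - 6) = 7*p^4 + 47*p^3 - 7*p^2 - 44*p + 12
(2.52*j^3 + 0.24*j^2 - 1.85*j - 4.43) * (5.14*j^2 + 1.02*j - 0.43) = 12.9528*j^5 + 3.804*j^4 - 10.3478*j^3 - 24.7604*j^2 - 3.7231*j + 1.9049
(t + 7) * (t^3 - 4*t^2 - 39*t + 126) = t^4 + 3*t^3 - 67*t^2 - 147*t + 882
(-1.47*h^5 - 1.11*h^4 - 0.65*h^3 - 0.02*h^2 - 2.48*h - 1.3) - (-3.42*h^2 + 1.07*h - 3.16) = -1.47*h^5 - 1.11*h^4 - 0.65*h^3 + 3.4*h^2 - 3.55*h + 1.86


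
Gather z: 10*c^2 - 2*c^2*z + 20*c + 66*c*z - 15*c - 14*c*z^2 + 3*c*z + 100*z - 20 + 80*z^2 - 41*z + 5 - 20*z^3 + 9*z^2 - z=10*c^2 + 5*c - 20*z^3 + z^2*(89 - 14*c) + z*(-2*c^2 + 69*c + 58) - 15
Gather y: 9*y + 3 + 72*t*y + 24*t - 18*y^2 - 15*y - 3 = 24*t - 18*y^2 + y*(72*t - 6)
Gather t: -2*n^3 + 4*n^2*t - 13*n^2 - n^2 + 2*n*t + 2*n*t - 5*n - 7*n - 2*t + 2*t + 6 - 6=-2*n^3 - 14*n^2 - 12*n + t*(4*n^2 + 4*n)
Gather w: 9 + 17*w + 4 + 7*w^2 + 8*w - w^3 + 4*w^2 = -w^3 + 11*w^2 + 25*w + 13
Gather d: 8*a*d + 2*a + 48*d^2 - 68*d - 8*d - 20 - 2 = 2*a + 48*d^2 + d*(8*a - 76) - 22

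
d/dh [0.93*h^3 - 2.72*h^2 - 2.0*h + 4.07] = 2.79*h^2 - 5.44*h - 2.0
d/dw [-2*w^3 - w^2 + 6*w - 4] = -6*w^2 - 2*w + 6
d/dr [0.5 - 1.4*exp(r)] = -1.4*exp(r)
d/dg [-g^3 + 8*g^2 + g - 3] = -3*g^2 + 16*g + 1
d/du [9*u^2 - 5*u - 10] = 18*u - 5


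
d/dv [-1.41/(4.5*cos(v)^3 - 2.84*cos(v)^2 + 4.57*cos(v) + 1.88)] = (-19.035*cos(v)^2 + 8.0088*cos(v) - 6.4437)*sin(v)/(4.5*cos(v)^3 - 2.84*cos(v)^2 + 4.57*cos(v) + 1.88)^2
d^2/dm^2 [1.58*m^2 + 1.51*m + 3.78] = 3.16000000000000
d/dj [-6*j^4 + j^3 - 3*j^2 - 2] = 3*j*(-8*j^2 + j - 2)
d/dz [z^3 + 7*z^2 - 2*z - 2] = 3*z^2 + 14*z - 2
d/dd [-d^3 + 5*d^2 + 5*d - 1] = -3*d^2 + 10*d + 5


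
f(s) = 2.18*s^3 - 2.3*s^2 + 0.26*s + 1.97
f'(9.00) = 488.60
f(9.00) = 1407.23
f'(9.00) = 488.60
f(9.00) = 1407.23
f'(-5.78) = 245.34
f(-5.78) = -497.33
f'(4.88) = 133.56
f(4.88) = 201.81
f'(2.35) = 25.57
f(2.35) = 18.17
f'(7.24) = 309.77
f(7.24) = 710.61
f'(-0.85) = 8.90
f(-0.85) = -1.25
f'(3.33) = 57.46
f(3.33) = 57.83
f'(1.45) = 7.34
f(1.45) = 4.16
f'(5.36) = 163.50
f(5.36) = 272.99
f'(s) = 6.54*s^2 - 4.6*s + 0.26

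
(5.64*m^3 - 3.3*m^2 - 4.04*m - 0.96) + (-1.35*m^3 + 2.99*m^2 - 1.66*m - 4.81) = 4.29*m^3 - 0.31*m^2 - 5.7*m - 5.77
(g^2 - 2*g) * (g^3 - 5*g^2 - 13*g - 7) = g^5 - 7*g^4 - 3*g^3 + 19*g^2 + 14*g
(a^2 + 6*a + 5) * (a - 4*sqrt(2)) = a^3 - 4*sqrt(2)*a^2 + 6*a^2 - 24*sqrt(2)*a + 5*a - 20*sqrt(2)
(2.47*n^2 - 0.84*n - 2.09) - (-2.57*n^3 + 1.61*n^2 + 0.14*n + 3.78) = 2.57*n^3 + 0.86*n^2 - 0.98*n - 5.87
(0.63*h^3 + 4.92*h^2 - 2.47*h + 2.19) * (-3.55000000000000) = -2.2365*h^3 - 17.466*h^2 + 8.7685*h - 7.7745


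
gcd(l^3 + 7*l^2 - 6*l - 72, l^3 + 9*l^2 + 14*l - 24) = l^2 + 10*l + 24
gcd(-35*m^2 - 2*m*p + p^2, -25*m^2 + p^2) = 5*m + p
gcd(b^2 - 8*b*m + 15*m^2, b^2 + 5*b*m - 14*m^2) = 1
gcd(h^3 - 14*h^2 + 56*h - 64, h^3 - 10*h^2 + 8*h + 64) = h^2 - 12*h + 32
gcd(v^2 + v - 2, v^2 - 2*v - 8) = v + 2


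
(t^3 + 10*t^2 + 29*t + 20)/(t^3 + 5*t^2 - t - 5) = (t + 4)/(t - 1)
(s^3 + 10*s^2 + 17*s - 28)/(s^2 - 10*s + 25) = (s^3 + 10*s^2 + 17*s - 28)/(s^2 - 10*s + 25)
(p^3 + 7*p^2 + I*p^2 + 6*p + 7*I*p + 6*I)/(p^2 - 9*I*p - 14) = (p^3 + p^2*(7 + I) + p*(6 + 7*I) + 6*I)/(p^2 - 9*I*p - 14)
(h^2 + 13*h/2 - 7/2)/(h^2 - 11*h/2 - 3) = (-2*h^2 - 13*h + 7)/(-2*h^2 + 11*h + 6)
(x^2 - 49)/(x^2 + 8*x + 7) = (x - 7)/(x + 1)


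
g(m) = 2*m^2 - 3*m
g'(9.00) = 33.00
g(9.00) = 135.00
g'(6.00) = 21.00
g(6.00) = 54.00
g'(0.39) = -1.44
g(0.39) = -0.87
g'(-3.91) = -18.64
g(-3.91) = 42.31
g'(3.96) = 12.84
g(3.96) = 19.48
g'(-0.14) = -3.56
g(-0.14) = 0.46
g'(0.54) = -0.84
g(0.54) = -1.04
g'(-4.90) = -22.60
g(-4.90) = 62.72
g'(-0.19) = -3.76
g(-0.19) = 0.64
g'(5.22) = 17.88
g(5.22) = 38.84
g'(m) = 4*m - 3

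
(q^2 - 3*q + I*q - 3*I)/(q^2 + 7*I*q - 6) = (q - 3)/(q + 6*I)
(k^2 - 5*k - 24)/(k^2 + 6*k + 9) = (k - 8)/(k + 3)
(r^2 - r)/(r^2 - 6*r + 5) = r/(r - 5)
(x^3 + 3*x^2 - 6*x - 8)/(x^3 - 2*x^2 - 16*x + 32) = (x + 1)/(x - 4)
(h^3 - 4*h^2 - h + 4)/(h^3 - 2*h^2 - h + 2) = (h - 4)/(h - 2)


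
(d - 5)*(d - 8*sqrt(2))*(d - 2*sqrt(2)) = d^3 - 10*sqrt(2)*d^2 - 5*d^2 + 32*d + 50*sqrt(2)*d - 160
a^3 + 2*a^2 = a^2*(a + 2)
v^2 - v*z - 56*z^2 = (v - 8*z)*(v + 7*z)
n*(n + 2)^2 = n^3 + 4*n^2 + 4*n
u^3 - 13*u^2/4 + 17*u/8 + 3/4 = (u - 2)*(u - 3/2)*(u + 1/4)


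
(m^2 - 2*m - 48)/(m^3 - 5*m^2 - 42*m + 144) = 1/(m - 3)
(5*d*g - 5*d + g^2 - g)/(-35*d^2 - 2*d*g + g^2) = (1 - g)/(7*d - g)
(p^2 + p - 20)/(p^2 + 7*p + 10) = (p - 4)/(p + 2)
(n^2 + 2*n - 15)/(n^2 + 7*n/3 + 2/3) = 3*(n^2 + 2*n - 15)/(3*n^2 + 7*n + 2)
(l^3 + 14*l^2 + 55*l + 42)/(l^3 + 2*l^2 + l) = (l^2 + 13*l + 42)/(l*(l + 1))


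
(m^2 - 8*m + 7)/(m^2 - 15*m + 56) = (m - 1)/(m - 8)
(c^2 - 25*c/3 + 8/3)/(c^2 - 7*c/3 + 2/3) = (c - 8)/(c - 2)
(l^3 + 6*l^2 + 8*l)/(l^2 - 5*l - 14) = l*(l + 4)/(l - 7)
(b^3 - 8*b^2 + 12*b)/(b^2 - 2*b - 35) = b*(-b^2 + 8*b - 12)/(-b^2 + 2*b + 35)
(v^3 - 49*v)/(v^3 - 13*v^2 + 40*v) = (v^2 - 49)/(v^2 - 13*v + 40)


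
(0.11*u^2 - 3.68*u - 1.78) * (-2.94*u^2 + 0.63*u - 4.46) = -0.3234*u^4 + 10.8885*u^3 + 2.4242*u^2 + 15.2914*u + 7.9388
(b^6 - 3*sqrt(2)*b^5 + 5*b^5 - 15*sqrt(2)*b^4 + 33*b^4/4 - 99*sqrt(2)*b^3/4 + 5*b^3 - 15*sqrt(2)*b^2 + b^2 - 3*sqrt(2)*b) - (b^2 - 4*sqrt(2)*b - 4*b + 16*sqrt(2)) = b^6 - 3*sqrt(2)*b^5 + 5*b^5 - 15*sqrt(2)*b^4 + 33*b^4/4 - 99*sqrt(2)*b^3/4 + 5*b^3 - 15*sqrt(2)*b^2 + sqrt(2)*b + 4*b - 16*sqrt(2)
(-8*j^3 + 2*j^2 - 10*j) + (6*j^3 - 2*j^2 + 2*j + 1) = -2*j^3 - 8*j + 1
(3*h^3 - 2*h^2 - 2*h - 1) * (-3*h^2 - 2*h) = -9*h^5 + 10*h^3 + 7*h^2 + 2*h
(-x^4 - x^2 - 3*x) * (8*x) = -8*x^5 - 8*x^3 - 24*x^2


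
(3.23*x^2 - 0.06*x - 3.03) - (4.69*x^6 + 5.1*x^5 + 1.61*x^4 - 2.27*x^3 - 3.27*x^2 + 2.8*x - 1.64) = -4.69*x^6 - 5.1*x^5 - 1.61*x^4 + 2.27*x^3 + 6.5*x^2 - 2.86*x - 1.39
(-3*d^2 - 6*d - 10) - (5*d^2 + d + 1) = -8*d^2 - 7*d - 11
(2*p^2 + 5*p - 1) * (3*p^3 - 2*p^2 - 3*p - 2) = 6*p^5 + 11*p^4 - 19*p^3 - 17*p^2 - 7*p + 2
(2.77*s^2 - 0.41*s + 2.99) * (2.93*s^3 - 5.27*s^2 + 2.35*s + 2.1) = 8.1161*s^5 - 15.7992*s^4 + 17.4309*s^3 - 10.9038*s^2 + 6.1655*s + 6.279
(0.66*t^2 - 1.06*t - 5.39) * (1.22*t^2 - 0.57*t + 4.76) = 0.8052*t^4 - 1.6694*t^3 - 2.83*t^2 - 1.9733*t - 25.6564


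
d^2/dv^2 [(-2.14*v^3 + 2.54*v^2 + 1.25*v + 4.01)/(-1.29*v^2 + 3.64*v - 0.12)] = (-1.4210854715202e-14*v^4 + 28.031846*v^3 - 43.287606*v^2 + 114.322032*v - 106.185448)/(2.146689*v^6 - 18.171972*v^5 + 51.875028*v^4 - 51.609376*v^3 + 4.825584*v^2 - 0.157248*v + 0.001728)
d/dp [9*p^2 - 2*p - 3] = 18*p - 2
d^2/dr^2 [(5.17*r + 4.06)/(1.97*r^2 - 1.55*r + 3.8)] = ((0.0306000000000033 - 61.1094*r)*(1.97*r^2 - 1.55*r + 3.8) + (3.94*r - 1.55)*(5.17*r + 4.06)*(7.88*r - 3.1))/(1.97*r^2 - 1.55*r + 3.8)^3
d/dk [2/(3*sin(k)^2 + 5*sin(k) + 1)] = -2*(6*sin(k) + 5)*cos(k)/(3*sin(k)^2 + 5*sin(k) + 1)^2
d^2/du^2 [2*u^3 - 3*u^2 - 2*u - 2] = 12*u - 6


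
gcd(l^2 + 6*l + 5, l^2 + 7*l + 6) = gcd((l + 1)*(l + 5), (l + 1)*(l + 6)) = l + 1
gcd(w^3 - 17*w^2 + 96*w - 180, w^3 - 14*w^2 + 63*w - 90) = w^2 - 11*w + 30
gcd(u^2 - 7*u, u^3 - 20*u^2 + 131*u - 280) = u - 7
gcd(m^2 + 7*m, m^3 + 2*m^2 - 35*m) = m^2 + 7*m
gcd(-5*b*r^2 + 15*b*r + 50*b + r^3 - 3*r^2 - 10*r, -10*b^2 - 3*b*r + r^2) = -5*b + r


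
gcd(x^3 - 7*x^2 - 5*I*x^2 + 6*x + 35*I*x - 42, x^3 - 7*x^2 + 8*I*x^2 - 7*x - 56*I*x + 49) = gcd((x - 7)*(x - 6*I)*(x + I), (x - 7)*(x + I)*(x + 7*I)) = x^2 + x*(-7 + I) - 7*I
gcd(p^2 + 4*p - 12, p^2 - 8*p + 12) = p - 2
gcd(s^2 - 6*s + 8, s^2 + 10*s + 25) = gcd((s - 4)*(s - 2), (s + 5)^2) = 1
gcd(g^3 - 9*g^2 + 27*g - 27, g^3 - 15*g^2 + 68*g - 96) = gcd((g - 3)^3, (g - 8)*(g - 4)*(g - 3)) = g - 3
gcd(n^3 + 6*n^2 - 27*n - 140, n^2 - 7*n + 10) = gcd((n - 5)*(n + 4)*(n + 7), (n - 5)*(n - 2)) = n - 5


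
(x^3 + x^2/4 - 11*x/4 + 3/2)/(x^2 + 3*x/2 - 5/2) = (4*x^2 + 5*x - 6)/(2*(2*x + 5))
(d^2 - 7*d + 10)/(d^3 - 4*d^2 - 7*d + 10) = (d - 2)/(d^2 + d - 2)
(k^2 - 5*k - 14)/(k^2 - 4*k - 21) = (k + 2)/(k + 3)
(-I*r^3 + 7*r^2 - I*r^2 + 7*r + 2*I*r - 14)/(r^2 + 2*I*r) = (-I*r^3 + r^2*(7 - I) + r*(7 + 2*I) - 14)/(r*(r + 2*I))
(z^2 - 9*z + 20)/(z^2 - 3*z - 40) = (-z^2 + 9*z - 20)/(-z^2 + 3*z + 40)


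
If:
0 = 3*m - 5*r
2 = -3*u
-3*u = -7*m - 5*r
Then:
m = -1/5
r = -3/25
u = -2/3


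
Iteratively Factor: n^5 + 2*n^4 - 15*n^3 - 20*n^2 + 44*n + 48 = (n - 2)*(n^4 + 4*n^3 - 7*n^2 - 34*n - 24) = (n - 3)*(n - 2)*(n^3 + 7*n^2 + 14*n + 8) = (n - 3)*(n - 2)*(n + 4)*(n^2 + 3*n + 2) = (n - 3)*(n - 2)*(n + 2)*(n + 4)*(n + 1)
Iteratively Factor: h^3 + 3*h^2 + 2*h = (h + 2)*(h^2 + h) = h*(h + 2)*(h + 1)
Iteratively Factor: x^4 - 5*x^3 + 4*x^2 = (x - 1)*(x^3 - 4*x^2) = x*(x - 1)*(x^2 - 4*x) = x*(x - 4)*(x - 1)*(x)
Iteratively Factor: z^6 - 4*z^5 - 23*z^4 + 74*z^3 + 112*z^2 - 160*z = (z - 4)*(z^5 - 23*z^3 - 18*z^2 + 40*z) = (z - 4)*(z + 4)*(z^4 - 4*z^3 - 7*z^2 + 10*z) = (z - 5)*(z - 4)*(z + 4)*(z^3 + z^2 - 2*z) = z*(z - 5)*(z - 4)*(z + 4)*(z^2 + z - 2) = z*(z - 5)*(z - 4)*(z + 2)*(z + 4)*(z - 1)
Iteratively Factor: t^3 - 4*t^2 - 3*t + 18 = (t - 3)*(t^2 - t - 6) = (t - 3)*(t + 2)*(t - 3)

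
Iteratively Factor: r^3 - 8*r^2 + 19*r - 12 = (r - 1)*(r^2 - 7*r + 12) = (r - 4)*(r - 1)*(r - 3)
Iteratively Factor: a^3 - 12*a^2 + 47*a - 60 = (a - 5)*(a^2 - 7*a + 12) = (a - 5)*(a - 3)*(a - 4)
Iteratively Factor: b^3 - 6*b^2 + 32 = (b + 2)*(b^2 - 8*b + 16) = (b - 4)*(b + 2)*(b - 4)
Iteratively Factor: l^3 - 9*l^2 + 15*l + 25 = (l - 5)*(l^2 - 4*l - 5) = (l - 5)^2*(l + 1)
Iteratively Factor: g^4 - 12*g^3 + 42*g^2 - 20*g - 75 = (g - 5)*(g^3 - 7*g^2 + 7*g + 15) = (g - 5)^2*(g^2 - 2*g - 3) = (g - 5)^2*(g - 3)*(g + 1)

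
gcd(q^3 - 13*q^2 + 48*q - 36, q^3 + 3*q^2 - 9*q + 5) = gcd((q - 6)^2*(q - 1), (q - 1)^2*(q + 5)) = q - 1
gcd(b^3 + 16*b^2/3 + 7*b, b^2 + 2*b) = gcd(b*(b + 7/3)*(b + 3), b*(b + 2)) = b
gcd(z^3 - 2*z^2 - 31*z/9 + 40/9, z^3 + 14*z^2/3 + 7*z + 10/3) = z + 5/3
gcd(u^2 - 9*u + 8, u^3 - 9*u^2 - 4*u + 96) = u - 8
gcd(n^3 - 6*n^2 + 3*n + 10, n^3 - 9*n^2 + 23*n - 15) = n - 5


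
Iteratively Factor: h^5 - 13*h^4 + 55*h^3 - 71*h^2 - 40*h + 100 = (h - 5)*(h^4 - 8*h^3 + 15*h^2 + 4*h - 20) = (h - 5)*(h - 2)*(h^3 - 6*h^2 + 3*h + 10) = (h - 5)*(h - 2)*(h + 1)*(h^2 - 7*h + 10) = (h - 5)*(h - 2)^2*(h + 1)*(h - 5)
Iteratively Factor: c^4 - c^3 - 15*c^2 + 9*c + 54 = (c - 3)*(c^3 + 2*c^2 - 9*c - 18) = (c - 3)^2*(c^2 + 5*c + 6) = (c - 3)^2*(c + 3)*(c + 2)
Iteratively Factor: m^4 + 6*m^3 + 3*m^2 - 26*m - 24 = (m + 3)*(m^3 + 3*m^2 - 6*m - 8) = (m + 3)*(m + 4)*(m^2 - m - 2) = (m + 1)*(m + 3)*(m + 4)*(m - 2)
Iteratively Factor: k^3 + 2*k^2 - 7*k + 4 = (k - 1)*(k^2 + 3*k - 4) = (k - 1)^2*(k + 4)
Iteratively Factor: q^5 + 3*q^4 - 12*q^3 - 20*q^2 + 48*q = (q + 4)*(q^4 - q^3 - 8*q^2 + 12*q) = (q - 2)*(q + 4)*(q^3 + q^2 - 6*q) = q*(q - 2)*(q + 4)*(q^2 + q - 6) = q*(q - 2)*(q + 3)*(q + 4)*(q - 2)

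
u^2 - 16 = (u - 4)*(u + 4)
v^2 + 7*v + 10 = (v + 2)*(v + 5)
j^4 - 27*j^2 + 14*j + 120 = (j - 4)*(j - 3)*(j + 2)*(j + 5)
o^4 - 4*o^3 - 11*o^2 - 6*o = o*(o - 6)*(o + 1)^2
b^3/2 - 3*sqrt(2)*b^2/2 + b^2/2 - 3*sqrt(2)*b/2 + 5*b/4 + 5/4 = (b/2 + 1/2)*(b - 5*sqrt(2)/2)*(b - sqrt(2)/2)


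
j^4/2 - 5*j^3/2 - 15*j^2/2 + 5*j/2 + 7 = (j/2 + 1)*(j - 7)*(j - 1)*(j + 1)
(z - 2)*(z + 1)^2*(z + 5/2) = z^4 + 5*z^3/2 - 3*z^2 - 19*z/2 - 5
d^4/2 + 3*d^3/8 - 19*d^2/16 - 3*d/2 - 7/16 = (d/2 + 1/2)*(d - 7/4)*(d + 1/2)*(d + 1)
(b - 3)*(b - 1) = b^2 - 4*b + 3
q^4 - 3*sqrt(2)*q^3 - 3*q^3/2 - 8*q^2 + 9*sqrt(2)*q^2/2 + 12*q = q*(q - 3/2)*(q - 4*sqrt(2))*(q + sqrt(2))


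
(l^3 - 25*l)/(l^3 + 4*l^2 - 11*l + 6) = l*(l^2 - 25)/(l^3 + 4*l^2 - 11*l + 6)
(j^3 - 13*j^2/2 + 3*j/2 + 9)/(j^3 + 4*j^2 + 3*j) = (j^2 - 15*j/2 + 9)/(j*(j + 3))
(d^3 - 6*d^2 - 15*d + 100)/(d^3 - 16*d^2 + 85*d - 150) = (d + 4)/(d - 6)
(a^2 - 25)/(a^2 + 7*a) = (a^2 - 25)/(a*(a + 7))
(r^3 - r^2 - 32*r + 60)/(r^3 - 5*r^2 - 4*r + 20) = (r + 6)/(r + 2)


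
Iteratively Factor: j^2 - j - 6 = (j + 2)*(j - 3)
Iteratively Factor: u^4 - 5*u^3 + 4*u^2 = (u - 1)*(u^3 - 4*u^2) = u*(u - 1)*(u^2 - 4*u) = u^2*(u - 1)*(u - 4)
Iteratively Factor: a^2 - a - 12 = (a - 4)*(a + 3)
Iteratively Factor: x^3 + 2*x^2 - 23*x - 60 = (x - 5)*(x^2 + 7*x + 12) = (x - 5)*(x + 3)*(x + 4)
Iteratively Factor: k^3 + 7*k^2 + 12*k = (k + 4)*(k^2 + 3*k) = (k + 3)*(k + 4)*(k)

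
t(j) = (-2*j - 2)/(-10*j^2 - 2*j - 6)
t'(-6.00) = 0.00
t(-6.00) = -0.03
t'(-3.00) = -0.00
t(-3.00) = -0.04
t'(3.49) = -0.02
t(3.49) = 0.07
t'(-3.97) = -0.01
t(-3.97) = -0.04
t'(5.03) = -0.01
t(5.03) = 0.04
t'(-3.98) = -0.01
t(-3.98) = -0.04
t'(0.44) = -0.17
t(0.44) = 0.33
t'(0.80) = -0.19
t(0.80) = 0.26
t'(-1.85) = 0.01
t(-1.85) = -0.05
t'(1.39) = -0.11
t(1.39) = 0.17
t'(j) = (-2*j - 2)*(20*j + 2)/(-10*j^2 - 2*j - 6)^2 - 2/(-10*j^2 - 2*j - 6) = (5*j^2 + j - (j + 1)*(10*j + 1) + 3)/(5*j^2 + j + 3)^2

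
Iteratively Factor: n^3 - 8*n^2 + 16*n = (n - 4)*(n^2 - 4*n) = (n - 4)^2*(n)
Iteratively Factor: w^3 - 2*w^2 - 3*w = (w - 3)*(w^2 + w) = (w - 3)*(w + 1)*(w)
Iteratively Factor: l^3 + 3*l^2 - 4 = (l + 2)*(l^2 + l - 2) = (l - 1)*(l + 2)*(l + 2)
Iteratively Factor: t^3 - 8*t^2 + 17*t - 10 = (t - 2)*(t^2 - 6*t + 5) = (t - 2)*(t - 1)*(t - 5)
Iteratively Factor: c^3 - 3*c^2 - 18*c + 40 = (c - 2)*(c^2 - c - 20) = (c - 2)*(c + 4)*(c - 5)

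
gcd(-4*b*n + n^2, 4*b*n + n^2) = n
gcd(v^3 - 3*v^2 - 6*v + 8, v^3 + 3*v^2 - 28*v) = v - 4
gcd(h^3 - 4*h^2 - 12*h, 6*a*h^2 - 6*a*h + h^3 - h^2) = h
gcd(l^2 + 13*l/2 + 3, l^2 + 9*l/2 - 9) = l + 6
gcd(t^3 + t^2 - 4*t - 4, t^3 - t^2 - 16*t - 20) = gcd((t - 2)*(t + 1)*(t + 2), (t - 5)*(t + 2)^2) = t + 2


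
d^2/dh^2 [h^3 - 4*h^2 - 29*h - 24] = 6*h - 8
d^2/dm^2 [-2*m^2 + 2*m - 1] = -4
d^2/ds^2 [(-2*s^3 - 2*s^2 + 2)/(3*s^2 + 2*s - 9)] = 100*(-s^3 - 9*s - 2)/(27*s^6 + 54*s^5 - 207*s^4 - 316*s^3 + 621*s^2 + 486*s - 729)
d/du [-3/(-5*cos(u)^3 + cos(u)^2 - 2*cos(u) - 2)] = 3*(15*cos(u)^2 - 2*cos(u) + 2)*sin(u)/(5*cos(u)^3 - cos(u)^2 + 2*cos(u) + 2)^2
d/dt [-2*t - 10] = -2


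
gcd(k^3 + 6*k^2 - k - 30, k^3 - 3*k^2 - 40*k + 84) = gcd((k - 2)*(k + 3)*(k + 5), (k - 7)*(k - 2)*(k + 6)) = k - 2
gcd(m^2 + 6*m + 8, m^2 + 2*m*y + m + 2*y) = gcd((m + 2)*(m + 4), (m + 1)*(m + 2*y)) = 1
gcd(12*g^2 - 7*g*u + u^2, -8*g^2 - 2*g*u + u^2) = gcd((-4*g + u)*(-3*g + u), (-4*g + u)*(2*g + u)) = -4*g + u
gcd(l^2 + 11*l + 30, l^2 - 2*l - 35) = l + 5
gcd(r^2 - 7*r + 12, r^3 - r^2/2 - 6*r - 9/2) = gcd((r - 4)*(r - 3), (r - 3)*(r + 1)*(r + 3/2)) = r - 3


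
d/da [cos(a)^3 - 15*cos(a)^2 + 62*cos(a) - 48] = (-3*cos(a)^2 + 30*cos(a) - 62)*sin(a)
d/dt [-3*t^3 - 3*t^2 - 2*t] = -9*t^2 - 6*t - 2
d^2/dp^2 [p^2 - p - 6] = 2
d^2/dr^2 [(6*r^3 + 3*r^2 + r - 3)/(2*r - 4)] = (6*r^3 - 36*r^2 + 72*r + 11)/(r^3 - 6*r^2 + 12*r - 8)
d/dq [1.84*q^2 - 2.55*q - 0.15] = 3.68*q - 2.55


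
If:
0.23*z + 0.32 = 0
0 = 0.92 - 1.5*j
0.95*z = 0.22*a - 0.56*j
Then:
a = -4.45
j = 0.61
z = -1.39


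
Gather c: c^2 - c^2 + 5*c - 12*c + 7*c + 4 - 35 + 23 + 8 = 0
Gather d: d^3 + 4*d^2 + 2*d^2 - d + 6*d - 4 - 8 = d^3 + 6*d^2 + 5*d - 12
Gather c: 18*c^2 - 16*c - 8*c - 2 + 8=18*c^2 - 24*c + 6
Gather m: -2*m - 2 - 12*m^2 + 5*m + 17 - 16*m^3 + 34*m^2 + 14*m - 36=-16*m^3 + 22*m^2 + 17*m - 21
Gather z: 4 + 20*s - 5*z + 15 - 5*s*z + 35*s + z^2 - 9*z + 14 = 55*s + z^2 + z*(-5*s - 14) + 33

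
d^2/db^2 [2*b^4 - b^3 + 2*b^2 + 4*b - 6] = 24*b^2 - 6*b + 4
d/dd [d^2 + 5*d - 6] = 2*d + 5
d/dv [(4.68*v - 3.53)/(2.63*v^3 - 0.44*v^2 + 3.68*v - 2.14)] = (-24.6168*v^3 + 29.9109*v^2 - 3.1064*v + 2.9752)/(6.9169*v^6 - 2.3144*v^5 + 19.5504*v^4 - 14.4948*v^3 + 15.4256*v^2 - 15.7504*v + 4.5796)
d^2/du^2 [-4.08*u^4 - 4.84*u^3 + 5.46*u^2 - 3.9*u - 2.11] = -48.96*u^2 - 29.04*u + 10.92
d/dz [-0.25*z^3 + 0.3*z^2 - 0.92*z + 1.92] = -0.75*z^2 + 0.6*z - 0.92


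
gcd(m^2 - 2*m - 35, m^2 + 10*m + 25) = m + 5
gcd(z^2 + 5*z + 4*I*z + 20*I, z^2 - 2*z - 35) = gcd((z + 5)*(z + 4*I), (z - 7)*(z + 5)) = z + 5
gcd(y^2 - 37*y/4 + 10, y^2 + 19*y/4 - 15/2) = y - 5/4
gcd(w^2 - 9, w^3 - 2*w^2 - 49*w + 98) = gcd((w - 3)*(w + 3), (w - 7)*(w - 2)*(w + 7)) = 1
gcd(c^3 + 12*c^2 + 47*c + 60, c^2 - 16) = c + 4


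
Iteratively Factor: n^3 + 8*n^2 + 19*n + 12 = (n + 4)*(n^2 + 4*n + 3) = (n + 1)*(n + 4)*(n + 3)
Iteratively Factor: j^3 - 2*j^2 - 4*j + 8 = (j + 2)*(j^2 - 4*j + 4) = (j - 2)*(j + 2)*(j - 2)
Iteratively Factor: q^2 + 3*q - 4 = (q - 1)*(q + 4)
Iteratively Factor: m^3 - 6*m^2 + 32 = (m - 4)*(m^2 - 2*m - 8) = (m - 4)*(m + 2)*(m - 4)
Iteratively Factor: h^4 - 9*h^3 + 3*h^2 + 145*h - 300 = (h - 5)*(h^3 - 4*h^2 - 17*h + 60) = (h - 5)*(h + 4)*(h^2 - 8*h + 15) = (h - 5)^2*(h + 4)*(h - 3)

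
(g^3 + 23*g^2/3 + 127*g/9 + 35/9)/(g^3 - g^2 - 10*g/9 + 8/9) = (9*g^3 + 69*g^2 + 127*g + 35)/(9*g^3 - 9*g^2 - 10*g + 8)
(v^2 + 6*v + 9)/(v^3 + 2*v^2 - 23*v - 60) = (v + 3)/(v^2 - v - 20)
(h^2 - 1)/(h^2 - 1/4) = 4*(h^2 - 1)/(4*h^2 - 1)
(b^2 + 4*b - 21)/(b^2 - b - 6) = (b + 7)/(b + 2)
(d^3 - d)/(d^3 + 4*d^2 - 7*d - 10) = d*(d - 1)/(d^2 + 3*d - 10)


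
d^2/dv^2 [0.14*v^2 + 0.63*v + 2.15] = 0.280000000000000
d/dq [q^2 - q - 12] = 2*q - 1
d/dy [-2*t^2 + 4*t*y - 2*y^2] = 4*t - 4*y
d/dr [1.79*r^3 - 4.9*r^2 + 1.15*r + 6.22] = 5.37*r^2 - 9.8*r + 1.15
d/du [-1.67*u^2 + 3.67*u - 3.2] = 3.67 - 3.34*u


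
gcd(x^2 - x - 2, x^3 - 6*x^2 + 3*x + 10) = x^2 - x - 2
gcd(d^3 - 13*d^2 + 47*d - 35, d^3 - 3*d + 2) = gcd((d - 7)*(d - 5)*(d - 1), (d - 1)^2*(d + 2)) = d - 1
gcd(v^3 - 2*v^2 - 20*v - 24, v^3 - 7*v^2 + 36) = v^2 - 4*v - 12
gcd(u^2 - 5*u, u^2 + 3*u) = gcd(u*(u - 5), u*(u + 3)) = u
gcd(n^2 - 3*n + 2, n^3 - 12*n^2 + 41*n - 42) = n - 2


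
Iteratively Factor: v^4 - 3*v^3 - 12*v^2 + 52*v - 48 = (v - 3)*(v^3 - 12*v + 16) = (v - 3)*(v - 2)*(v^2 + 2*v - 8) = (v - 3)*(v - 2)*(v + 4)*(v - 2)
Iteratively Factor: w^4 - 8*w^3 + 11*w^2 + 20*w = (w + 1)*(w^3 - 9*w^2 + 20*w) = (w - 5)*(w + 1)*(w^2 - 4*w) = w*(w - 5)*(w + 1)*(w - 4)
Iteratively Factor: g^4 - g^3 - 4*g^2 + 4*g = (g + 2)*(g^3 - 3*g^2 + 2*g) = (g - 1)*(g + 2)*(g^2 - 2*g) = g*(g - 1)*(g + 2)*(g - 2)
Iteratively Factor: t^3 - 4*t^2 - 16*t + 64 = (t - 4)*(t^2 - 16) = (t - 4)*(t + 4)*(t - 4)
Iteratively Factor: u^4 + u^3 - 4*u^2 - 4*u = (u + 2)*(u^3 - u^2 - 2*u) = (u - 2)*(u + 2)*(u^2 + u) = u*(u - 2)*(u + 2)*(u + 1)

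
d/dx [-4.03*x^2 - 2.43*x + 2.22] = -8.06*x - 2.43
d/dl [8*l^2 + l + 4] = 16*l + 1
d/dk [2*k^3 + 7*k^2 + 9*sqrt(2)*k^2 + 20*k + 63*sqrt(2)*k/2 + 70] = 6*k^2 + 14*k + 18*sqrt(2)*k + 20 + 63*sqrt(2)/2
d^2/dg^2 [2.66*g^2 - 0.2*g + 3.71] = 5.32000000000000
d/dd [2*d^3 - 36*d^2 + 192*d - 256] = 6*d^2 - 72*d + 192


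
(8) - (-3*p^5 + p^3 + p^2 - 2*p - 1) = 3*p^5 - p^3 - p^2 + 2*p + 9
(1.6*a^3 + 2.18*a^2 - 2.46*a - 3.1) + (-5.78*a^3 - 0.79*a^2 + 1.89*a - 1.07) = -4.18*a^3 + 1.39*a^2 - 0.57*a - 4.17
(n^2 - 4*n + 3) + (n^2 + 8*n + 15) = 2*n^2 + 4*n + 18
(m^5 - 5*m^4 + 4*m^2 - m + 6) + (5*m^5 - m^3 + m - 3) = 6*m^5 - 5*m^4 - m^3 + 4*m^2 + 3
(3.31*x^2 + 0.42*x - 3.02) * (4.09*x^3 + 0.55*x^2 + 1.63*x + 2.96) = 13.5379*x^5 + 3.5383*x^4 - 6.7255*x^3 + 8.8212*x^2 - 3.6794*x - 8.9392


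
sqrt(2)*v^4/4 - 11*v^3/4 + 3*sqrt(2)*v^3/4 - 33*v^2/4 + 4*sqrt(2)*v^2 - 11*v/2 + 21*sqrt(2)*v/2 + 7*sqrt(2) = (v/2 + 1)*(v - 7*sqrt(2)/2)*(v - 2*sqrt(2))*(sqrt(2)*v/2 + sqrt(2)/2)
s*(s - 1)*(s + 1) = s^3 - s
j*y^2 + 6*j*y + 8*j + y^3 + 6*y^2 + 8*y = (j + y)*(y + 2)*(y + 4)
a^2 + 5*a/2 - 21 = (a - 7/2)*(a + 6)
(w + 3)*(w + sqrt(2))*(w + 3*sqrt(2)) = w^3 + 3*w^2 + 4*sqrt(2)*w^2 + 6*w + 12*sqrt(2)*w + 18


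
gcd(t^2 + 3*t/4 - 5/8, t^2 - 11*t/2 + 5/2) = t - 1/2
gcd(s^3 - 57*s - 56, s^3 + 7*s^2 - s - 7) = s^2 + 8*s + 7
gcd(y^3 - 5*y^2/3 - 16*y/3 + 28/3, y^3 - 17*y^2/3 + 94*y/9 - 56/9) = y - 2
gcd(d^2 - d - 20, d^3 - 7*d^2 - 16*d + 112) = d + 4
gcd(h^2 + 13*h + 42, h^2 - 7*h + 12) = 1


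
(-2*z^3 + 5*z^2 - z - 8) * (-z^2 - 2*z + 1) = 2*z^5 - z^4 - 11*z^3 + 15*z^2 + 15*z - 8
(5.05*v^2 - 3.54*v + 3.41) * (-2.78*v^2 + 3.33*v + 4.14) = -14.039*v^4 + 26.6577*v^3 - 0.361000000000002*v^2 - 3.3003*v + 14.1174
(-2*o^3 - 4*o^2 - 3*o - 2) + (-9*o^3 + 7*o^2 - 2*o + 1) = -11*o^3 + 3*o^2 - 5*o - 1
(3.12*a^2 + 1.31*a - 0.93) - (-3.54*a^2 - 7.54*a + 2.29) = 6.66*a^2 + 8.85*a - 3.22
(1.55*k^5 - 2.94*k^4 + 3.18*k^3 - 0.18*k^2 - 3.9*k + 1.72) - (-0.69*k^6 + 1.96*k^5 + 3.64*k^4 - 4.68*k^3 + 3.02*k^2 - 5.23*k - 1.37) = 0.69*k^6 - 0.41*k^5 - 6.58*k^4 + 7.86*k^3 - 3.2*k^2 + 1.33*k + 3.09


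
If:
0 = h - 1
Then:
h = 1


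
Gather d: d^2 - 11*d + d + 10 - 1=d^2 - 10*d + 9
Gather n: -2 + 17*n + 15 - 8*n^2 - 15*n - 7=-8*n^2 + 2*n + 6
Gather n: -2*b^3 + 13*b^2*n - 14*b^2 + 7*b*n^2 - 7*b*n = -2*b^3 - 14*b^2 + 7*b*n^2 + n*(13*b^2 - 7*b)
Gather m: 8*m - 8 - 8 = 8*m - 16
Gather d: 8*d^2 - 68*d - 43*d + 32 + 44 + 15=8*d^2 - 111*d + 91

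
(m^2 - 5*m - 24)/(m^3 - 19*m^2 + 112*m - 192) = (m + 3)/(m^2 - 11*m + 24)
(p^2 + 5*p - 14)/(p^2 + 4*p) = (p^2 + 5*p - 14)/(p*(p + 4))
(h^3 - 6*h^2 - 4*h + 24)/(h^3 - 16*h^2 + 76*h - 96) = (h + 2)/(h - 8)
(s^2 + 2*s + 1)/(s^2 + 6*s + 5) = (s + 1)/(s + 5)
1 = 1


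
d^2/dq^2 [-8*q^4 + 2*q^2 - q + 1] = 4 - 96*q^2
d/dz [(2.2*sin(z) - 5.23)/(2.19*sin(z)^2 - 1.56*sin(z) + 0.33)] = (-4.818*sin(z)^2 + 22.9074*sin(z) - 7.4328)*cos(z)/(4.7961*sin(z)^4 - 6.8328*sin(z)^3 + 3.879*sin(z)^2 - 1.0296*sin(z) + 0.1089)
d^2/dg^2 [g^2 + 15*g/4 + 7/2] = 2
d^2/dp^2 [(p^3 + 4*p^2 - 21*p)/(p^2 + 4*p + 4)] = 50*(4 - p)/(p^4 + 8*p^3 + 24*p^2 + 32*p + 16)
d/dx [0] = 0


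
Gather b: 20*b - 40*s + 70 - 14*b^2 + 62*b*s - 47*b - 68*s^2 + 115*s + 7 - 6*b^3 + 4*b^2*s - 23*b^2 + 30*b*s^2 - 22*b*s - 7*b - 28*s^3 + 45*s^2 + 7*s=-6*b^3 + b^2*(4*s - 37) + b*(30*s^2 + 40*s - 34) - 28*s^3 - 23*s^2 + 82*s + 77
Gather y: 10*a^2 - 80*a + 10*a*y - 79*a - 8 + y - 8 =10*a^2 - 159*a + y*(10*a + 1) - 16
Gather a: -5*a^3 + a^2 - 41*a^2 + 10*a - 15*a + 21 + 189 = -5*a^3 - 40*a^2 - 5*a + 210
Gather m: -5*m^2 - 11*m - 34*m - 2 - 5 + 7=-5*m^2 - 45*m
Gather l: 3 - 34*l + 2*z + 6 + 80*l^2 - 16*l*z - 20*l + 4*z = 80*l^2 + l*(-16*z - 54) + 6*z + 9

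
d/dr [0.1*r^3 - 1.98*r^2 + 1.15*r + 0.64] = 0.3*r^2 - 3.96*r + 1.15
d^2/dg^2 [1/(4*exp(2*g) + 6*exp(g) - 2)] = ((4*exp(g) + 3)^2*exp(g) - (8*exp(g) + 3)*(2*exp(2*g) + 3*exp(g) - 1)/2)*exp(g)/(2*exp(2*g) + 3*exp(g) - 1)^3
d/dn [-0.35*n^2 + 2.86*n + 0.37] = 2.86 - 0.7*n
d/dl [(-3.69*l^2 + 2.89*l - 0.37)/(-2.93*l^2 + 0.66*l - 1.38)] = (6.0323*l^2 + 8.0162*l - 3.744)/(8.5849*l^4 - 3.8676*l^3 + 8.5224*l^2 - 1.8216*l + 1.9044)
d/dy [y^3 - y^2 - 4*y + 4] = 3*y^2 - 2*y - 4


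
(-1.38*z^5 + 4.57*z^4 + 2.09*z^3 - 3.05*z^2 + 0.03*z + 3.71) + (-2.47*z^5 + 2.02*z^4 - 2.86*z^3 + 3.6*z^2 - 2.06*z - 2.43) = -3.85*z^5 + 6.59*z^4 - 0.77*z^3 + 0.55*z^2 - 2.03*z + 1.28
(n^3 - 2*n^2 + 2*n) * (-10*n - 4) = -10*n^4 + 16*n^3 - 12*n^2 - 8*n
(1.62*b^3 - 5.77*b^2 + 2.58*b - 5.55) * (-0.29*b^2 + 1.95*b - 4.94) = -0.4698*b^5 + 4.8323*b^4 - 20.0025*b^3 + 35.1443*b^2 - 23.5677*b + 27.417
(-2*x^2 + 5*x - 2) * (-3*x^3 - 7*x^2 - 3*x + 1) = 6*x^5 - x^4 - 23*x^3 - 3*x^2 + 11*x - 2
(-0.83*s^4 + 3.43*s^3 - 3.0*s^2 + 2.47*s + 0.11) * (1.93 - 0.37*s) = 0.3071*s^5 - 2.871*s^4 + 7.7299*s^3 - 6.7039*s^2 + 4.7264*s + 0.2123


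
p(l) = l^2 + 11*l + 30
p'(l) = 2*l + 11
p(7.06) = 157.50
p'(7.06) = 25.12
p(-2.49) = 8.81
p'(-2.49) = 6.02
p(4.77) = 105.22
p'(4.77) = 20.54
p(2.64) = 66.01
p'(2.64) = 16.28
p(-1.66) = 14.50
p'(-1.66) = 7.68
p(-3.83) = 2.54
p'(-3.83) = 3.34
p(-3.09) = 5.56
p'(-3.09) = 4.82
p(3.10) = 73.71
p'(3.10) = 17.20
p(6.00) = 132.00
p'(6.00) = 23.00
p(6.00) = 132.00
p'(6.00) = 23.00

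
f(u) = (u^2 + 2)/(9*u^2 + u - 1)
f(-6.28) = 0.12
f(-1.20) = 0.32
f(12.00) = 0.11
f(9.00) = 0.11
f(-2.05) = 0.18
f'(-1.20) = 0.39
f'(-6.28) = 0.00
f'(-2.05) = 0.07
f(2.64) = 0.14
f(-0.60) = 1.44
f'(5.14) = -0.00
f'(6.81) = -0.00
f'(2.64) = -0.02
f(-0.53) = 2.29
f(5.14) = 0.12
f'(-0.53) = 18.49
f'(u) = 2*u/(9*u^2 + u - 1) + (-18*u - 1)*(u^2 + 2)/(9*u^2 + u - 1)^2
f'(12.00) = 0.00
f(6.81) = 0.11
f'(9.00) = 0.00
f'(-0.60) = 7.87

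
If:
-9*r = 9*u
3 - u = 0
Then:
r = -3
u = 3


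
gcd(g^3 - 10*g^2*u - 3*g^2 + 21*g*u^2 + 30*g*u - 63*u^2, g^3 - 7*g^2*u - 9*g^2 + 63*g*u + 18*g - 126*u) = -g^2 + 7*g*u + 3*g - 21*u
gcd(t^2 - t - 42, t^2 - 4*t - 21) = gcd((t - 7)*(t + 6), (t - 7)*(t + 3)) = t - 7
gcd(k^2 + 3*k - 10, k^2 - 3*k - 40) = k + 5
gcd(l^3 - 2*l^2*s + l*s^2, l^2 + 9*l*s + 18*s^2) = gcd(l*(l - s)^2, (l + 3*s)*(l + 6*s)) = 1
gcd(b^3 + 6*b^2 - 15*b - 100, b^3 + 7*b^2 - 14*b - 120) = b^2 + b - 20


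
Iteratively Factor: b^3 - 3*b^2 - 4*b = (b + 1)*(b^2 - 4*b) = b*(b + 1)*(b - 4)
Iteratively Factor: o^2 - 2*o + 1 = (o - 1)*(o - 1)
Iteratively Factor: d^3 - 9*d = (d + 3)*(d^2 - 3*d) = d*(d + 3)*(d - 3)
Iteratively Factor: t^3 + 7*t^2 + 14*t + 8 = (t + 2)*(t^2 + 5*t + 4) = (t + 2)*(t + 4)*(t + 1)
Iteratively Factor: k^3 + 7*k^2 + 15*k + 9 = (k + 1)*(k^2 + 6*k + 9) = (k + 1)*(k + 3)*(k + 3)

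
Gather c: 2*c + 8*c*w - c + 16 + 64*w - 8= c*(8*w + 1) + 64*w + 8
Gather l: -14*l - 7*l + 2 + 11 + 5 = 18 - 21*l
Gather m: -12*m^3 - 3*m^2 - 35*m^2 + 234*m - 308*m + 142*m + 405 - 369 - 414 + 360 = -12*m^3 - 38*m^2 + 68*m - 18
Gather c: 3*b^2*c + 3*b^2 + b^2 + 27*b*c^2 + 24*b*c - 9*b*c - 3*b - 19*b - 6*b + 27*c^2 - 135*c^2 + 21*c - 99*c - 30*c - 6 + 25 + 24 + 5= 4*b^2 - 28*b + c^2*(27*b - 108) + c*(3*b^2 + 15*b - 108) + 48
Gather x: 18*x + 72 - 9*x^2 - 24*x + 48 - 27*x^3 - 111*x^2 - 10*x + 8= -27*x^3 - 120*x^2 - 16*x + 128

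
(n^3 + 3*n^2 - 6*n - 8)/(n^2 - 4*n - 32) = (n^2 - n - 2)/(n - 8)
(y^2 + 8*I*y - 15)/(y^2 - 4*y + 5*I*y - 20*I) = (y + 3*I)/(y - 4)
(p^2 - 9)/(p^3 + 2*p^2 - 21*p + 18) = (p + 3)/(p^2 + 5*p - 6)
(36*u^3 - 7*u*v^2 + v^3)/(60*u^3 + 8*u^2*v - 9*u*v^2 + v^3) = (3*u - v)/(5*u - v)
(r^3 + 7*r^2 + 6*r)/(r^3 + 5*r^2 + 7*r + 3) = r*(r + 6)/(r^2 + 4*r + 3)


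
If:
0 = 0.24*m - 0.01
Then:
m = 0.04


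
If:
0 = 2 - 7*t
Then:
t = 2/7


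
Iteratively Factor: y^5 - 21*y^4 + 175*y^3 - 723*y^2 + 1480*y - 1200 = (y - 4)*(y^4 - 17*y^3 + 107*y^2 - 295*y + 300) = (y - 4)^2*(y^3 - 13*y^2 + 55*y - 75) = (y - 5)*(y - 4)^2*(y^2 - 8*y + 15) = (y - 5)^2*(y - 4)^2*(y - 3)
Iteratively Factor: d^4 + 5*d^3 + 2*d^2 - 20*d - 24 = (d + 3)*(d^3 + 2*d^2 - 4*d - 8) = (d + 2)*(d + 3)*(d^2 - 4) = (d + 2)^2*(d + 3)*(d - 2)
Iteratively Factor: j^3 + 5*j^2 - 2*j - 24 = (j + 4)*(j^2 + j - 6) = (j + 3)*(j + 4)*(j - 2)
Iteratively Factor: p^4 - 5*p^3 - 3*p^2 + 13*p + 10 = (p - 5)*(p^3 - 3*p - 2) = (p - 5)*(p + 1)*(p^2 - p - 2) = (p - 5)*(p + 1)^2*(p - 2)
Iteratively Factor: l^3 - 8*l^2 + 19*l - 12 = (l - 4)*(l^2 - 4*l + 3) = (l - 4)*(l - 1)*(l - 3)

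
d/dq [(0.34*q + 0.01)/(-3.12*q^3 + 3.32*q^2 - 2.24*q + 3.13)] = (2.1216*q^3 - 1.0352*q^2 - 0.0664*q + 1.0866)/(9.7344*q^6 - 20.7168*q^5 + 25.0*q^4 - 34.4048*q^3 + 25.8008*q^2 - 14.0224*q + 9.7969)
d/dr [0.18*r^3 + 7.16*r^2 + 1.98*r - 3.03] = 0.54*r^2 + 14.32*r + 1.98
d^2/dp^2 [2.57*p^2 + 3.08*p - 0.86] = 5.14000000000000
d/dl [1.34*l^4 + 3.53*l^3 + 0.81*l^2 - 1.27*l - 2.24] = 5.36*l^3 + 10.59*l^2 + 1.62*l - 1.27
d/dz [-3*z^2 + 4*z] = 4 - 6*z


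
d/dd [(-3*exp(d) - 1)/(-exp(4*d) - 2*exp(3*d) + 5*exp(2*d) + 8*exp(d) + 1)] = (-9*exp(4*d) - 16*exp(3*d) + 9*exp(2*d) + 10*exp(d) + 5)*exp(d)/(exp(8*d) + 4*exp(7*d) - 6*exp(6*d) - 36*exp(5*d) - 9*exp(4*d) + 76*exp(3*d) + 74*exp(2*d) + 16*exp(d) + 1)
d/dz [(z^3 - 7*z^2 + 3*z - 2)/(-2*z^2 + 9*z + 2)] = (-2*z^4 + 18*z^3 - 51*z^2 - 36*z + 24)/(4*z^4 - 36*z^3 + 73*z^2 + 36*z + 4)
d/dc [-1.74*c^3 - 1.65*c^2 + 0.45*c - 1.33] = -5.22*c^2 - 3.3*c + 0.45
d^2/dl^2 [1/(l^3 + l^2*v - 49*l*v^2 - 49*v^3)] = 2*(-(3*l + v)*(l^3 + l^2*v - 49*l*v^2 - 49*v^3) + (3*l^2 + 2*l*v - 49*v^2)^2)/(l^3 + l^2*v - 49*l*v^2 - 49*v^3)^3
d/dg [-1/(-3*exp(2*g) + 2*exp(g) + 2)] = (2 - 6*exp(g))*exp(g)/(-3*exp(2*g) + 2*exp(g) + 2)^2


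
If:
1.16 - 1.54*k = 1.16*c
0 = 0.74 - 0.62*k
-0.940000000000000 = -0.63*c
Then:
No Solution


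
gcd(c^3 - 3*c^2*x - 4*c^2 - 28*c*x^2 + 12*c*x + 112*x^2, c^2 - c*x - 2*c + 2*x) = 1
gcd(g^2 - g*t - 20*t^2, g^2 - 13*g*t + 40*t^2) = -g + 5*t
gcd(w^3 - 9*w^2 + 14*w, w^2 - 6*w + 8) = w - 2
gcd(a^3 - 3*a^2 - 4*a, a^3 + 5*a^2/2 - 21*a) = a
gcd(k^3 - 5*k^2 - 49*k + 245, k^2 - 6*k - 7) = k - 7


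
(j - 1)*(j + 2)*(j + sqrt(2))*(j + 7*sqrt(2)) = j^4 + j^3 + 8*sqrt(2)*j^3 + 8*sqrt(2)*j^2 + 12*j^2 - 16*sqrt(2)*j + 14*j - 28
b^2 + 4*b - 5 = (b - 1)*(b + 5)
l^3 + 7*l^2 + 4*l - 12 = (l - 1)*(l + 2)*(l + 6)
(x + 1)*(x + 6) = x^2 + 7*x + 6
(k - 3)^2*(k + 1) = k^3 - 5*k^2 + 3*k + 9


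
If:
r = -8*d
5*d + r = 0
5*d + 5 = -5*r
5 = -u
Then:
No Solution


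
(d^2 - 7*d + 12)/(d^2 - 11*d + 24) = (d - 4)/(d - 8)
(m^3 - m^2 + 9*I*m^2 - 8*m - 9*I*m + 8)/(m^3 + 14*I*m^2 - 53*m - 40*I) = (m - 1)/(m + 5*I)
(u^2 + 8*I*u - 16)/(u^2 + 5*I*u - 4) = (u + 4*I)/(u + I)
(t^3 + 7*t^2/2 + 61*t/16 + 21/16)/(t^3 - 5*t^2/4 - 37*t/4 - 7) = (t + 3/4)/(t - 4)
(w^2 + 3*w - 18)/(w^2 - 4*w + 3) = (w + 6)/(w - 1)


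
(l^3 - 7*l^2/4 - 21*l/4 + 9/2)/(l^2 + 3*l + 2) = (4*l^2 - 15*l + 9)/(4*(l + 1))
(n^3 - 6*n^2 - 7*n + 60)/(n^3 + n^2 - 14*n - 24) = (n - 5)/(n + 2)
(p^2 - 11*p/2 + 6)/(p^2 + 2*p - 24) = (p - 3/2)/(p + 6)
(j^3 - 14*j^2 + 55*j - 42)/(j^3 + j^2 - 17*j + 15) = (j^2 - 13*j + 42)/(j^2 + 2*j - 15)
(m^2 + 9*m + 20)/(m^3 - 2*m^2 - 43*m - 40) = (m + 4)/(m^2 - 7*m - 8)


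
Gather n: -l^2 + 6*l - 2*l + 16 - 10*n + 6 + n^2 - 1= -l^2 + 4*l + n^2 - 10*n + 21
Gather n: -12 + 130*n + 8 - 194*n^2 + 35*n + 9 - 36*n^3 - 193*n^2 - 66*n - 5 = -36*n^3 - 387*n^2 + 99*n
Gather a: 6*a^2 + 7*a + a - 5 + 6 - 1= 6*a^2 + 8*a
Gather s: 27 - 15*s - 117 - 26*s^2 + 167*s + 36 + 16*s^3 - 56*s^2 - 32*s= 16*s^3 - 82*s^2 + 120*s - 54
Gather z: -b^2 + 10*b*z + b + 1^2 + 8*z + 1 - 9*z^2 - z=-b^2 + b - 9*z^2 + z*(10*b + 7) + 2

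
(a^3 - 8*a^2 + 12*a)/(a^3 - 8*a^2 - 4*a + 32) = a*(a - 6)/(a^2 - 6*a - 16)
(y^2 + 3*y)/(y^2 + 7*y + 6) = y*(y + 3)/(y^2 + 7*y + 6)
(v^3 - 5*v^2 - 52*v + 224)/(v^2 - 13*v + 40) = (v^2 + 3*v - 28)/(v - 5)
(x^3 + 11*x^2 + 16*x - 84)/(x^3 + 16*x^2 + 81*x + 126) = (x - 2)/(x + 3)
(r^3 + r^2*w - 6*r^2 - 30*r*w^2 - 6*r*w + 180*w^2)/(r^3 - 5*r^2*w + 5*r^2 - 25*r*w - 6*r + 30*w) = (r^2 + 6*r*w - 6*r - 36*w)/(r^2 + 5*r - 6)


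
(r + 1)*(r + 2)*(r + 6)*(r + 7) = r^4 + 16*r^3 + 83*r^2 + 152*r + 84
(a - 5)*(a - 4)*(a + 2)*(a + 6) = a^4 - a^3 - 40*a^2 + 52*a + 240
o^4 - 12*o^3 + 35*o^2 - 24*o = o*(o - 8)*(o - 3)*(o - 1)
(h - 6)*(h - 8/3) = h^2 - 26*h/3 + 16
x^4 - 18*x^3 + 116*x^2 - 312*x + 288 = (x - 6)^2*(x - 4)*(x - 2)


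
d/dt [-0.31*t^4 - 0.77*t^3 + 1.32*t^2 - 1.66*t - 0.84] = -1.24*t^3 - 2.31*t^2 + 2.64*t - 1.66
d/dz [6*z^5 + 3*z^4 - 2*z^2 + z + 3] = 30*z^4 + 12*z^3 - 4*z + 1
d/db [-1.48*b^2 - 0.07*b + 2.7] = -2.96*b - 0.07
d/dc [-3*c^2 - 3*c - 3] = -6*c - 3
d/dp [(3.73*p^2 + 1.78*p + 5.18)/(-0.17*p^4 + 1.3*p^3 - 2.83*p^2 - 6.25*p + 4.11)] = (1.2682*p^5 - 3.9412*p^4 - 1.1056*p^3 - 38.4771*p^2 + 59.9794*p + 39.6908)/(0.0289*p^8 - 0.442*p^7 + 2.6522*p^6 - 5.233*p^5 - 9.6385*p^4 + 46.061*p^3 + 15.7999*p^2 - 51.375*p + 16.8921)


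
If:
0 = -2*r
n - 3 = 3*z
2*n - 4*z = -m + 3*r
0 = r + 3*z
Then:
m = -6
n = 3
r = 0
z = 0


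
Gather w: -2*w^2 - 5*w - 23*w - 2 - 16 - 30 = -2*w^2 - 28*w - 48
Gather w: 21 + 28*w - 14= 28*w + 7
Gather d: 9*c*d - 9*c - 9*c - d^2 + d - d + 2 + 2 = 9*c*d - 18*c - d^2 + 4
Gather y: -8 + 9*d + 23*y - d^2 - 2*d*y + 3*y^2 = -d^2 + 9*d + 3*y^2 + y*(23 - 2*d) - 8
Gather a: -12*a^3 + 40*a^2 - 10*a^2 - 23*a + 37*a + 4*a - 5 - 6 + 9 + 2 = -12*a^3 + 30*a^2 + 18*a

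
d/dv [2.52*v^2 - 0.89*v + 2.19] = 5.04*v - 0.89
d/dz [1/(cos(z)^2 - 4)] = 2*sin(z)*cos(z)/(cos(z)^2 - 4)^2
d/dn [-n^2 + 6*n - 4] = 6 - 2*n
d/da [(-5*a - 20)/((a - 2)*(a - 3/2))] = 20*(a^2 + 8*a - 17)/(4*a^4 - 28*a^3 + 73*a^2 - 84*a + 36)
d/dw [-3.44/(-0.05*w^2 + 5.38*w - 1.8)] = (18.5072 - 0.344*w)/(0.05*w^2 - 5.38*w + 1.8)^2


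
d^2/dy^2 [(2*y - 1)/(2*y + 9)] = -80/(2*y + 9)^3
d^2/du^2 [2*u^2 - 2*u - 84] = 4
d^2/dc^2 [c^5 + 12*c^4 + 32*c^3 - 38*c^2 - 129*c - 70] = 20*c^3 + 144*c^2 + 192*c - 76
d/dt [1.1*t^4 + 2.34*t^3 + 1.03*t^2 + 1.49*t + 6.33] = 4.4*t^3 + 7.02*t^2 + 2.06*t + 1.49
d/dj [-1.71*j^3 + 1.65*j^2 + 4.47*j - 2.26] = -5.13*j^2 + 3.3*j + 4.47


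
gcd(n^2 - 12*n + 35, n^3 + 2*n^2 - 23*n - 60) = n - 5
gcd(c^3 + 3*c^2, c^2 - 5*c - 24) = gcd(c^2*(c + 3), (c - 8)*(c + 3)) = c + 3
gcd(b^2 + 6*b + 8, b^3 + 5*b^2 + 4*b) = b + 4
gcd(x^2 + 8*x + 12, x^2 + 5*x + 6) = x + 2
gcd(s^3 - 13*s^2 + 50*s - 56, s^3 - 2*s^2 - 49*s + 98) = s^2 - 9*s + 14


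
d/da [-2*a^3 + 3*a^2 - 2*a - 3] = -6*a^2 + 6*a - 2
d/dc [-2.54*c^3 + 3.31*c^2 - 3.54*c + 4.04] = -7.62*c^2 + 6.62*c - 3.54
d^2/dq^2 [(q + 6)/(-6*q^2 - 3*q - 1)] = 6*(-3*(q + 6)*(4*q + 1)^2 + (6*q + 13)*(6*q^2 + 3*q + 1))/(6*q^2 + 3*q + 1)^3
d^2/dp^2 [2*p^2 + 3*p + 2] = 4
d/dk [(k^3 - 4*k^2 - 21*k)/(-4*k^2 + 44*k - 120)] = (-k^4 + 22*k^3 - 155*k^2 + 240*k + 630)/(4*(k^4 - 22*k^3 + 181*k^2 - 660*k + 900))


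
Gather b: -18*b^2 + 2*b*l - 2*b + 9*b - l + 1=-18*b^2 + b*(2*l + 7) - l + 1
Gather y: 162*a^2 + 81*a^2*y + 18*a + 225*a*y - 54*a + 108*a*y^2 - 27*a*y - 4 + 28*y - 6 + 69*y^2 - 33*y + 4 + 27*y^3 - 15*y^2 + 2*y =162*a^2 - 36*a + 27*y^3 + y^2*(108*a + 54) + y*(81*a^2 + 198*a - 3) - 6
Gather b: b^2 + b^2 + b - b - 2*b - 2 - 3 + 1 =2*b^2 - 2*b - 4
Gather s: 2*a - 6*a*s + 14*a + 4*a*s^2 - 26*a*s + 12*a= 4*a*s^2 - 32*a*s + 28*a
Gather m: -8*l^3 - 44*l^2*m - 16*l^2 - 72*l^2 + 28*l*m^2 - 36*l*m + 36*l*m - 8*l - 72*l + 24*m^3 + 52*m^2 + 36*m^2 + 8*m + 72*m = -8*l^3 - 88*l^2 - 80*l + 24*m^3 + m^2*(28*l + 88) + m*(80 - 44*l^2)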